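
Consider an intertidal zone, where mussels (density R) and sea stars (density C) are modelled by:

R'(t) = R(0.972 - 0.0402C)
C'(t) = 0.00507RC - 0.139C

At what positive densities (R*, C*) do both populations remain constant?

R* ≈ 27.4, C* ≈ 24.2

Set dC/dt = 0 with C > 0: 0.00507R - 0.139 = 0, so R* = 0.139/0.00507 = 27.4.
Set dR/dt = 0 with R > 0: 0.972 - 0.0402C = 0, so C* = 0.972/0.0402 = 24.2.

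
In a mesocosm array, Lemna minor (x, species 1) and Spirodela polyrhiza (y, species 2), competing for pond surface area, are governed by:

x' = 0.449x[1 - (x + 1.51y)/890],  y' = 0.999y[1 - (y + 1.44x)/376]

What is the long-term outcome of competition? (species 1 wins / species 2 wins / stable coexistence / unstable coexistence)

Compare the nullcline intercepts: K1/α12 = 890/1.51 = 589 > K2 = 376; K2/α21 = 376/1.44 = 261 < K1 = 890.
Since the inequalities point opposite ways, species 1 can invade but species 2 cannot.

species 1 excludes species 2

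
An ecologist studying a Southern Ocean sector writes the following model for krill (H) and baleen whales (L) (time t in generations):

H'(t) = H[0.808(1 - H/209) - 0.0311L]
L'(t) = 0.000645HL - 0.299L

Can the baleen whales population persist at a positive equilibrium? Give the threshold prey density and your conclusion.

Threshold H = 464; K < 464, so no, the predator goes extinct.

The predator equation gives dL/dt > 0 only when H > 0.299/0.000645 = 464.
Without the predator, H → K = 209. Since 209 < 464, the predator cannot invade.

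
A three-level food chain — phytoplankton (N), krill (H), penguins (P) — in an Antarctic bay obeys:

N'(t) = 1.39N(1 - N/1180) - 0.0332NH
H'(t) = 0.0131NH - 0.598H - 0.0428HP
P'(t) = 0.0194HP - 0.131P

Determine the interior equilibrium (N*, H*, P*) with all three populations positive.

From dP/dt = 0: 0.0194H* = 0.131, so H* = 6.75.
From dN/dt = 0: 1.39(1 - N*/1180) = 0.0332·6.75, giving N* = 1180·(1 - 0.161) = 990.
From dH/dt = 0: 0.0131·990 - 0.598 = 0.0428P*, so P* = 12.4/0.0428 = 289.

N* ≈ 990, H* ≈ 6.75, P* ≈ 289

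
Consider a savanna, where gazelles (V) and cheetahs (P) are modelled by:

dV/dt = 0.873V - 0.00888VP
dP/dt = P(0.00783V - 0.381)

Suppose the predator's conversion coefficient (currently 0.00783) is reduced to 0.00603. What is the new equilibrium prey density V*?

V* ≈ 63.2

At the interior fixed point, setting dP/dt = 0 with P > 0 fixes V* = (predator death rate)/(VP coefficient) — independent of the other coefficients.
With the change, V* = 0.381/0.00603 = 63.2; it rises from 48.7.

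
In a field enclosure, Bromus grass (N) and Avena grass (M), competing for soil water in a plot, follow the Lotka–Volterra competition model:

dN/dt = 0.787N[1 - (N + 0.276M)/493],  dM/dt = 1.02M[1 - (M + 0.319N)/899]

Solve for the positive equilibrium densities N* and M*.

N* ≈ 269, M* ≈ 813

Setting both brackets to zero gives the nullclines N + 0.276M = 493 and 0.319N + M = 899.
Substituting M = 899 - 0.319N into the first: N(1 - 0.276·0.319) = 493 - 0.276·899.
So N* = 245/0.912 = 269, and then M* = 899 - 0.319·269 = 813.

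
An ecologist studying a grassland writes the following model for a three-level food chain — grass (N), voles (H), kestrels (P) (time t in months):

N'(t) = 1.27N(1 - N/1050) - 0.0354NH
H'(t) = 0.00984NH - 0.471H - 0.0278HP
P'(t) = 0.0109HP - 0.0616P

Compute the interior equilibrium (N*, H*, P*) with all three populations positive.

From dP/dt = 0: 0.0109H* = 0.0616, so H* = 5.65.
From dN/dt = 0: 1.27(1 - N*/1050) = 0.0354·5.65, giving N* = 1050·(1 - 0.158) = 885.
From dH/dt = 0: 0.00984·885 - 0.471 = 0.0278P*, so P* = 8.23/0.0278 = 296.

N* ≈ 885, H* ≈ 5.65, P* ≈ 296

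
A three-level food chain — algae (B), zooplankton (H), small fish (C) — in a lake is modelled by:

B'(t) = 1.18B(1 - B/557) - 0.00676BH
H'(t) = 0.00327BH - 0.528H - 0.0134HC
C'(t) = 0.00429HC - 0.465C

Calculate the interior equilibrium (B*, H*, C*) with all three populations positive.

B* ≈ 211, H* ≈ 108, C* ≈ 12.1

From dC/dt = 0: 0.00429H* = 0.465, so H* = 108.
From dB/dt = 0: 1.18(1 - B*/557) = 0.00676·108, giving B* = 557·(1 - 0.621) = 211.
From dH/dt = 0: 0.00327·211 - 0.528 = 0.0134C*, so C* = 0.162/0.0134 = 12.1.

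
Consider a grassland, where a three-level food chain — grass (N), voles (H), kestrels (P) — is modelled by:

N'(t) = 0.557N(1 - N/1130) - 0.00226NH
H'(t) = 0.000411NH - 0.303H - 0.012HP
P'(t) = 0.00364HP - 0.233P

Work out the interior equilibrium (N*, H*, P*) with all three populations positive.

From dP/dt = 0: 0.00364H* = 0.233, so H* = 64.
From dN/dt = 0: 0.557(1 - N*/1130) = 0.00226·64, giving N* = 1130·(1 - 0.26) = 837.
From dH/dt = 0: 0.000411·837 - 0.303 = 0.012P*, so P* = 0.0408/0.012 = 3.4.

N* ≈ 837, H* ≈ 64, P* ≈ 3.4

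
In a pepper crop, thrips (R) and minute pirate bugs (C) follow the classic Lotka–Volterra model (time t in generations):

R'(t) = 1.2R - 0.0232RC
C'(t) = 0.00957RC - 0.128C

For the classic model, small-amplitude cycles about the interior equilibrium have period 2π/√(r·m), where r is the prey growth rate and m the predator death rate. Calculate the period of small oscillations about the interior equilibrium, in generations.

Here r = 1.2 and m = 0.128, so r·m = 0.154.
ω = √0.154 = 0.392 per generation, hence T = 2π/ω ≈ 16 generations.

T ≈ 16 generations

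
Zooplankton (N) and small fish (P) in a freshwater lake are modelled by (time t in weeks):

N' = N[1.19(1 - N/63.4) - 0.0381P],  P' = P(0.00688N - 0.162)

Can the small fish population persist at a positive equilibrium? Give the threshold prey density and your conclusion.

Threshold N = 23.5; K > 23.5, so yes, the predator persists.

The predator equation gives dP/dt > 0 only when N > 0.162/0.00688 = 23.5.
Without the predator, N → K = 63.4. Since 63.4 > 23.5, the predator can invade and persist.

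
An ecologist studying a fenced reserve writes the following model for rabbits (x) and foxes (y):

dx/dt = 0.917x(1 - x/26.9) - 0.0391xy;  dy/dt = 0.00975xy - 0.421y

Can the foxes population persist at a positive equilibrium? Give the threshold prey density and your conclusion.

Threshold x = 43.2; K < 43.2, so no, the predator goes extinct.

The predator equation gives dy/dt > 0 only when x > 0.421/0.00975 = 43.2.
Without the predator, x → K = 26.9. Since 26.9 < 43.2, the predator cannot invade.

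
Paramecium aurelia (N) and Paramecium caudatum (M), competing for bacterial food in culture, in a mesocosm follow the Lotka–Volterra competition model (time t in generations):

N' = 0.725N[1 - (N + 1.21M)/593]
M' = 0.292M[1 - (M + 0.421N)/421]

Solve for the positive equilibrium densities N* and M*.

N* ≈ 170, M* ≈ 349

Setting both brackets to zero gives the nullclines N + 1.21M = 593 and 0.421N + M = 421.
Substituting M = 421 - 0.421N into the first: N(1 - 1.21·0.421) = 593 - 1.21·421.
So N* = 83.6/0.491 = 170, and then M* = 421 - 0.421·170 = 349.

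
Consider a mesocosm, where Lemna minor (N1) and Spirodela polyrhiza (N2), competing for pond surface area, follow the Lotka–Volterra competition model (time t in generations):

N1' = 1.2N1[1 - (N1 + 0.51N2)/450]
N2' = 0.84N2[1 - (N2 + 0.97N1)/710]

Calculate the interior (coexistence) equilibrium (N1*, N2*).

Setting both brackets to zero gives the nullclines N1 + 0.51N2 = 450 and 0.97N1 + N2 = 710.
Substituting N2 = 710 - 0.97N1 into the first: N1(1 - 0.51·0.97) = 450 - 0.51·710.
So N1* = 87.9/0.505 = 174, and then N2* = 710 - 0.97·174 = 541.

N1* ≈ 174, N2* ≈ 541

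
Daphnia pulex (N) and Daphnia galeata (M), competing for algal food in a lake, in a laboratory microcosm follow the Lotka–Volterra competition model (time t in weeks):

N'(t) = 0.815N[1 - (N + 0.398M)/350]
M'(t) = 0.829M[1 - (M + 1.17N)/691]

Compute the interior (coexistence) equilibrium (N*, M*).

Setting both brackets to zero gives the nullclines N + 0.398M = 350 and 1.17N + M = 691.
Substituting M = 691 - 1.17N into the first: N(1 - 0.398·1.17) = 350 - 0.398·691.
So N* = 75/0.534 = 140, and then M* = 691 - 1.17·140 = 527.

N* ≈ 140, M* ≈ 527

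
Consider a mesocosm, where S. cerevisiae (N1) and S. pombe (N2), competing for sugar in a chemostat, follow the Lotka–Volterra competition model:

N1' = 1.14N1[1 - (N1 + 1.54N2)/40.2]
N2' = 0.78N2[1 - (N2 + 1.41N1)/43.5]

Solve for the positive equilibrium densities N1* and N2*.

Setting both brackets to zero gives the nullclines N1 + 1.54N2 = 40.2 and 1.41N1 + N2 = 43.5.
Substituting N2 = 43.5 - 1.41N1 into the first: N1(1 - 1.54·1.41) = 40.2 - 1.54·43.5.
So N1* = -26.8/-1.17 = 22.9, and then N2* = 43.5 - 1.41·22.9 = 11.3.

N1* ≈ 22.9, N2* ≈ 11.3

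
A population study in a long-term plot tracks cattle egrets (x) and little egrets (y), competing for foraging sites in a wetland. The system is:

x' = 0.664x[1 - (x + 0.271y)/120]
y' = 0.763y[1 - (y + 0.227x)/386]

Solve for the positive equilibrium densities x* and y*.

x* ≈ 16.4, y* ≈ 382

Setting both brackets to zero gives the nullclines x + 0.271y = 120 and 0.227x + y = 386.
Substituting y = 386 - 0.227x into the first: x(1 - 0.271·0.227) = 120 - 0.271·386.
So x* = 15.4/0.938 = 16.4, and then y* = 386 - 0.227·16.4 = 382.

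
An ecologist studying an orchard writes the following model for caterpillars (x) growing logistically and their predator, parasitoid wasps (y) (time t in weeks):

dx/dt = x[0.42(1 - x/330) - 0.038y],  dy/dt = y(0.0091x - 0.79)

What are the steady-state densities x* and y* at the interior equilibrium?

x* ≈ 86.8, y* ≈ 8.15

From dy/dt = 0 with y > 0: 0.0091x* = 0.79, so x* = 86.8.
Substitute into dx/dt = 0: 0.42(1 - 86.8/330) = 0.038y*.
The bracket is 0.737, giving y* = 0.31/0.038 = 8.15.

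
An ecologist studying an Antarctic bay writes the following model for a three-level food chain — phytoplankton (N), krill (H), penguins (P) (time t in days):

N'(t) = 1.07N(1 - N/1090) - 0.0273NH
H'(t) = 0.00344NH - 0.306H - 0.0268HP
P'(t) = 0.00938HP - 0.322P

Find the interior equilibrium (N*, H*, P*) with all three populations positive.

N* ≈ 135, H* ≈ 34.3, P* ≈ 5.95

From dP/dt = 0: 0.00938H* = 0.322, so H* = 34.3.
From dN/dt = 0: 1.07(1 - N*/1090) = 0.0273·34.3, giving N* = 1090·(1 - 0.876) = 135.
From dH/dt = 0: 0.00344·135 - 0.306 = 0.0268P*, so P* = 0.159/0.0268 = 5.95.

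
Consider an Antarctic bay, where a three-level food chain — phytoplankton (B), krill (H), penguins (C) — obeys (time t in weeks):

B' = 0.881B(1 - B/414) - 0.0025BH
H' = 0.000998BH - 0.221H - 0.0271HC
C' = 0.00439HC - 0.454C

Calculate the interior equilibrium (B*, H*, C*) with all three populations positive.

From dC/dt = 0: 0.00439H* = 0.454, so H* = 103.
From dB/dt = 0: 0.881(1 - B*/414) = 0.0025·103, giving B* = 414·(1 - 0.293) = 293.
From dH/dt = 0: 0.000998·293 - 0.221 = 0.0271C*, so C* = 0.0709/0.0271 = 2.62.

B* ≈ 293, H* ≈ 103, C* ≈ 2.62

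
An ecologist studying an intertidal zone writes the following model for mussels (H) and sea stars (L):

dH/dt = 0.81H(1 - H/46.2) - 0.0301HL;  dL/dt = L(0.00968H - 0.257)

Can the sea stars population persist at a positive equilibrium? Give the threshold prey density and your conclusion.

The predator equation gives dL/dt > 0 only when H > 0.257/0.00968 = 26.5.
Without the predator, H → K = 46.2. Since 46.2 > 26.5, the predator can invade and persist.

Threshold H = 26.5; K > 26.5, so yes, the predator persists.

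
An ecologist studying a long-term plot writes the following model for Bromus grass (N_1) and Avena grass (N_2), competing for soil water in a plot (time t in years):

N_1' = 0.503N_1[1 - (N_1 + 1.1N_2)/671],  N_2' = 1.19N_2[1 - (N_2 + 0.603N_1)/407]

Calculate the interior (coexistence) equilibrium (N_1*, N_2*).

Setting both brackets to zero gives the nullclines N_1 + 1.1N_2 = 671 and 0.603N_1 + N_2 = 407.
Substituting N_2 = 407 - 0.603N_1 into the first: N_1(1 - 1.1·0.603) = 671 - 1.1·407.
So N_1* = 223/0.337 = 663, and then N_2* = 407 - 0.603·663 = 7.09.

N_1* ≈ 663, N_2* ≈ 7.09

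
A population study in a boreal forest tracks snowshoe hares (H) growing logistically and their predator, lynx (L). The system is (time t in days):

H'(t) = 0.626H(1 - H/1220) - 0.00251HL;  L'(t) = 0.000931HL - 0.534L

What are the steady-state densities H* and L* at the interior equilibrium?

H* ≈ 574, L* ≈ 132

From dL/dt = 0 with L > 0: 0.000931H* = 0.534, so H* = 574.
Substitute into dH/dt = 0: 0.626(1 - 574/1220) = 0.00251L*.
The bracket is 0.53, giving L* = 0.332/0.00251 = 132.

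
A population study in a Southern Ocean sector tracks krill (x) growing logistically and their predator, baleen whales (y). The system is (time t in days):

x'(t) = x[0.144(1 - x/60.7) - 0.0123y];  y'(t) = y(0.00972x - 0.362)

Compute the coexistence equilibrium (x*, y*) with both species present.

x* ≈ 37.2, y* ≈ 4.52

From dy/dt = 0 with y > 0: 0.00972x* = 0.362, so x* = 37.2.
Substitute into dx/dt = 0: 0.144(1 - 37.2/60.7) = 0.0123y*.
The bracket is 0.386, giving y* = 0.0556/0.0123 = 4.52.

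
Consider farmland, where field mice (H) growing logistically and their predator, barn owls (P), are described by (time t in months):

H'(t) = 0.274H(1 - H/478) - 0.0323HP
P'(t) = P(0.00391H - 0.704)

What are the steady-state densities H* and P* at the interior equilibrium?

H* ≈ 180, P* ≈ 5.29

From dP/dt = 0 with P > 0: 0.00391H* = 0.704, so H* = 180.
Substitute into dH/dt = 0: 0.274(1 - 180/478) = 0.0323P*.
The bracket is 0.623, giving P* = 0.171/0.0323 = 5.29.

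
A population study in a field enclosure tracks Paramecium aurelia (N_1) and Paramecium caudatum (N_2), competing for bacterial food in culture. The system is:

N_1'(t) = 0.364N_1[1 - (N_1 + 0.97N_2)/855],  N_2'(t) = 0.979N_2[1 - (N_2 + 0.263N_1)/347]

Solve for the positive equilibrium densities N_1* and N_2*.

N_1* ≈ 696, N_2* ≈ 164

Setting both brackets to zero gives the nullclines N_1 + 0.97N_2 = 855 and 0.263N_1 + N_2 = 347.
Substituting N_2 = 347 - 0.263N_1 into the first: N_1(1 - 0.97·0.263) = 855 - 0.97·347.
So N_1* = 518/0.745 = 696, and then N_2* = 347 - 0.263·696 = 164.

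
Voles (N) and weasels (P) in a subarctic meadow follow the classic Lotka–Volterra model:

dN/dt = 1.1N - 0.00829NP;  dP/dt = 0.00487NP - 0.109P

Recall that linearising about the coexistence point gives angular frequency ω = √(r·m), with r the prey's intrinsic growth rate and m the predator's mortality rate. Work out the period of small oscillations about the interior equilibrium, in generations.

Here r = 1.1 and m = 0.109, so r·m = 0.12.
ω = √0.12 = 0.346 per generation, hence T = 2π/ω ≈ 18.1 generations.

T ≈ 18.1 generations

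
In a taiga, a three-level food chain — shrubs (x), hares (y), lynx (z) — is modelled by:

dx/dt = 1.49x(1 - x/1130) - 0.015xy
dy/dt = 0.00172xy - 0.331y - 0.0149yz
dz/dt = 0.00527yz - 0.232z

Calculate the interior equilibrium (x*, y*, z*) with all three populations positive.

x* ≈ 629, y* ≈ 44, z* ≈ 50.4

From dz/dt = 0: 0.00527y* = 0.232, so y* = 44.
From dx/dt = 0: 1.49(1 - x*/1130) = 0.015·44, giving x* = 1130·(1 - 0.443) = 629.
From dy/dt = 0: 0.00172·629 - 0.331 = 0.0149z*, so z* = 0.751/0.0149 = 50.4.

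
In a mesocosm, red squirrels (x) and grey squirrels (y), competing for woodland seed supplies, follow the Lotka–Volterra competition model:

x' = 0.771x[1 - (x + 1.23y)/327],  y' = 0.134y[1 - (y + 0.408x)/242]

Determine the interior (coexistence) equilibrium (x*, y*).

Setting both brackets to zero gives the nullclines x + 1.23y = 327 and 0.408x + y = 242.
Substituting y = 242 - 0.408x into the first: x(1 - 1.23·0.408) = 327 - 1.23·242.
So x* = 29.3/0.498 = 58.9, and then y* = 242 - 0.408·58.9 = 218.

x* ≈ 58.9, y* ≈ 218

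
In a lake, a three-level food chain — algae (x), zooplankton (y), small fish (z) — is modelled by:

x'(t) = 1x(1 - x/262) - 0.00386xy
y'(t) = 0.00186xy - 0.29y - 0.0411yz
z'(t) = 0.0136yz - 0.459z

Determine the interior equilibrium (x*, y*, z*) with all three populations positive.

x* ≈ 228, y* ≈ 33.8, z* ≈ 3.26

From dz/dt = 0: 0.0136y* = 0.459, so y* = 33.8.
From dx/dt = 0: 1(1 - x*/262) = 0.00386·33.8, giving x* = 262·(1 - 0.13) = 228.
From dy/dt = 0: 0.00186·228 - 0.29 = 0.0411z*, so z* = 0.134/0.0411 = 3.26.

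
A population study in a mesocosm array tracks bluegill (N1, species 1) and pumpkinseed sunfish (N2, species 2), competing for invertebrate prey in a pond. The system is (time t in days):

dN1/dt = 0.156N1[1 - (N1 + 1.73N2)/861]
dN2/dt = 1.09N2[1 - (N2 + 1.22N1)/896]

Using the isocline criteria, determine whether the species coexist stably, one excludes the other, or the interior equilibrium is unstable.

unstable coexistence (outcome depends on initial conditions)

Compare the nullcline intercepts: K1/α12 = 861/1.73 = 498 < K2 = 896; K2/α21 = 896/1.22 = 734 < K1 = 861.
Since both are reversed, neither can invade when rare; the interior point is a saddle.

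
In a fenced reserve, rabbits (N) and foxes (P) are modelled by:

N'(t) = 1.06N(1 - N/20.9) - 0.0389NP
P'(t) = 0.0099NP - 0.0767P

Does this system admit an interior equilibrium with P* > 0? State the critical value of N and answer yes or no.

Threshold N = 7.75; K > 7.75, so yes, the predator persists.

The predator equation gives dP/dt > 0 only when N > 0.0767/0.0099 = 7.75.
Without the predator, N → K = 20.9. Since 20.9 > 7.75, the predator can invade and persist.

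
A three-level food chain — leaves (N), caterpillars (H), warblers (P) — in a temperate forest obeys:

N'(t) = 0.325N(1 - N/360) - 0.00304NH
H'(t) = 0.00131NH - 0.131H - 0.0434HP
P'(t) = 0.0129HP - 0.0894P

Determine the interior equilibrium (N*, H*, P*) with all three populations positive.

N* ≈ 337, H* ≈ 6.93, P* ≈ 7.14

From dP/dt = 0: 0.0129H* = 0.0894, so H* = 6.93.
From dN/dt = 0: 0.325(1 - N*/360) = 0.00304·6.93, giving N* = 360·(1 - 0.0648) = 337.
From dH/dt = 0: 0.00131·337 - 0.131 = 0.0434P*, so P* = 0.31/0.0434 = 7.14.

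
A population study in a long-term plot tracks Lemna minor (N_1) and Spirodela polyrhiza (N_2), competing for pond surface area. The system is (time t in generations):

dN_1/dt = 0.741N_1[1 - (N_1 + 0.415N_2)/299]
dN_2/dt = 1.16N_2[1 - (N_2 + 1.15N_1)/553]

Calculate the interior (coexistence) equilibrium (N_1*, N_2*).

Setting both brackets to zero gives the nullclines N_1 + 0.415N_2 = 299 and 1.15N_1 + N_2 = 553.
Substituting N_2 = 553 - 1.15N_1 into the first: N_1(1 - 0.415·1.15) = 299 - 0.415·553.
So N_1* = 69.5/0.523 = 133, and then N_2* = 553 - 1.15·133 = 400.

N_1* ≈ 133, N_2* ≈ 400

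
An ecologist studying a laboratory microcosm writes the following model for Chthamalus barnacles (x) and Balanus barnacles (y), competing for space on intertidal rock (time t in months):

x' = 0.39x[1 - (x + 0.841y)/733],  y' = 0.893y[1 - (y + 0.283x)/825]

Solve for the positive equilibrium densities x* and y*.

Setting both brackets to zero gives the nullclines x + 0.841y = 733 and 0.283x + y = 825.
Substituting y = 825 - 0.283x into the first: x(1 - 0.841·0.283) = 733 - 0.841·825.
So x* = 39.2/0.762 = 51.4, and then y* = 825 - 0.283·51.4 = 810.

x* ≈ 51.4, y* ≈ 810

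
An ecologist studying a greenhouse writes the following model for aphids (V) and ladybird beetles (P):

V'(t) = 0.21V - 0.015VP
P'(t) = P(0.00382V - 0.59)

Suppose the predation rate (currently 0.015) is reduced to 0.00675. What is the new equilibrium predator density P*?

At the interior fixed point, setting dV/dt = 0 with V > 0 fixes P* = (prey growth rate)/(VP coefficient) — independent of the other coefficients.
With the change, P* = 0.21/0.00675 = 31.1; it rises from 14.

P* ≈ 31.1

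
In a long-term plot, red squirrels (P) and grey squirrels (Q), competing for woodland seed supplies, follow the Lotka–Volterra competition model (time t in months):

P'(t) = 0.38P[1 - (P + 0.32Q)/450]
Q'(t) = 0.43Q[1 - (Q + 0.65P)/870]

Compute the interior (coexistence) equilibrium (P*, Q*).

P* ≈ 217, Q* ≈ 729

Setting both brackets to zero gives the nullclines P + 0.32Q = 450 and 0.65P + Q = 870.
Substituting Q = 870 - 0.65P into the first: P(1 - 0.32·0.65) = 450 - 0.32·870.
So P* = 172/0.792 = 217, and then Q* = 870 - 0.65·217 = 729.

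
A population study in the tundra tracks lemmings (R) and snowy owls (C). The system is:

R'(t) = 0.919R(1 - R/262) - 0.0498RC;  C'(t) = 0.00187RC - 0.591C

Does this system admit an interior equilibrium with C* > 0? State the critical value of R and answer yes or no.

Threshold R = 316; K < 316, so no, the predator goes extinct.

The predator equation gives dC/dt > 0 only when R > 0.591/0.00187 = 316.
Without the predator, R → K = 262. Since 262 < 316, the predator cannot invade.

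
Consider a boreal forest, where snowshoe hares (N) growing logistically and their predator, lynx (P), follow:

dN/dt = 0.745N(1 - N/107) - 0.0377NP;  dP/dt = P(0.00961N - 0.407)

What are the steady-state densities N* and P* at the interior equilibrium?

N* ≈ 42.4, P* ≈ 11.9

From dP/dt = 0 with P > 0: 0.00961N* = 0.407, so N* = 42.4.
Substitute into dN/dt = 0: 0.745(1 - 42.4/107) = 0.0377P*.
The bracket is 0.604, giving P* = 0.45/0.0377 = 11.9.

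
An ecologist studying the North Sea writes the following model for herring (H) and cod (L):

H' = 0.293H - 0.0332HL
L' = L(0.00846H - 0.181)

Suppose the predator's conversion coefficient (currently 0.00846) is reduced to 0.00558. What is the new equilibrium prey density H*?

H* ≈ 32.4

At the interior fixed point, setting dL/dt = 0 with L > 0 fixes H* = (predator death rate)/(HL coefficient) — independent of the other coefficients.
With the change, H* = 0.181/0.00558 = 32.4; it rises from 21.4.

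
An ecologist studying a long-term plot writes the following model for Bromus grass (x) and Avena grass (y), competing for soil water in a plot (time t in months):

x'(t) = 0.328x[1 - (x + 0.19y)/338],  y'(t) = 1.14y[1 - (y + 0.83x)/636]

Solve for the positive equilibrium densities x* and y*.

Setting both brackets to zero gives the nullclines x + 0.19y = 338 and 0.83x + y = 636.
Substituting y = 636 - 0.83x into the first: x(1 - 0.19·0.83) = 338 - 0.19·636.
So x* = 217/0.842 = 258, and then y* = 636 - 0.83·258 = 422.

x* ≈ 258, y* ≈ 422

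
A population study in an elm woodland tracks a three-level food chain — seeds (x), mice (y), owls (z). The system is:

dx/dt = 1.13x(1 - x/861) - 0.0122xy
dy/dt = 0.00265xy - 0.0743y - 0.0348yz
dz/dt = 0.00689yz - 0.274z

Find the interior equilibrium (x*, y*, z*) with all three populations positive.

x* ≈ 491, y* ≈ 39.8, z* ≈ 35.3

From dz/dt = 0: 0.00689y* = 0.274, so y* = 39.8.
From dx/dt = 0: 1.13(1 - x*/861) = 0.0122·39.8, giving x* = 861·(1 - 0.429) = 491.
From dy/dt = 0: 0.00265·491 - 0.0743 = 0.0348z*, so z* = 1.23/0.0348 = 35.3.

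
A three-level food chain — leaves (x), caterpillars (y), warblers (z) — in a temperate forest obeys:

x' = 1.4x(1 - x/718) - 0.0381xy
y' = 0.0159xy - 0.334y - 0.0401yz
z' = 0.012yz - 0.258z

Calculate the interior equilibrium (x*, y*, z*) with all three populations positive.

From dz/dt = 0: 0.012y* = 0.258, so y* = 21.5.
From dx/dt = 0: 1.4(1 - x*/718) = 0.0381·21.5, giving x* = 718·(1 - 0.585) = 298.
From dy/dt = 0: 0.0159·298 - 0.334 = 0.0401z*, so z* = 4.4/0.0401 = 110.

x* ≈ 298, y* ≈ 21.5, z* ≈ 110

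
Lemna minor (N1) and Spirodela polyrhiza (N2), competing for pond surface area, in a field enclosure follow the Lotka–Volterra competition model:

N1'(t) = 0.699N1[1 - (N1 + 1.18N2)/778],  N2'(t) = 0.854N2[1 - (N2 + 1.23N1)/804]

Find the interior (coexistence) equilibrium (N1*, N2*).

N1* ≈ 378, N2* ≈ 339

Setting both brackets to zero gives the nullclines N1 + 1.18N2 = 778 and 1.23N1 + N2 = 804.
Substituting N2 = 804 - 1.23N1 into the first: N1(1 - 1.18·1.23) = 778 - 1.18·804.
So N1* = -171/-0.451 = 378, and then N2* = 804 - 1.23·378 = 339.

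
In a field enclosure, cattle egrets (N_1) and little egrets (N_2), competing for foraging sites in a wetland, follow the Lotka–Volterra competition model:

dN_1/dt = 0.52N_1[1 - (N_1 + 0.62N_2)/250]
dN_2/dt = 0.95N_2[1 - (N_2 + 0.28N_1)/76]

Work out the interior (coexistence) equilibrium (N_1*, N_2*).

N_1* ≈ 245, N_2* ≈ 7.26

Setting both brackets to zero gives the nullclines N_1 + 0.62N_2 = 250 and 0.28N_1 + N_2 = 76.
Substituting N_2 = 76 - 0.28N_1 into the first: N_1(1 - 0.62·0.28) = 250 - 0.62·76.
So N_1* = 203/0.826 = 245, and then N_2* = 76 - 0.28·245 = 7.26.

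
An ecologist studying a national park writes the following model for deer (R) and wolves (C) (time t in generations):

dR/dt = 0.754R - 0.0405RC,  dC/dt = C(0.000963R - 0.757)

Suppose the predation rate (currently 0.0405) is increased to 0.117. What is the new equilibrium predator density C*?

At the interior fixed point, setting dR/dt = 0 with R > 0 fixes C* = (prey growth rate)/(RC coefficient) — independent of the other coefficients.
With the change, C* = 0.754/0.117 = 6.44; it falls from 18.6.

C* ≈ 6.44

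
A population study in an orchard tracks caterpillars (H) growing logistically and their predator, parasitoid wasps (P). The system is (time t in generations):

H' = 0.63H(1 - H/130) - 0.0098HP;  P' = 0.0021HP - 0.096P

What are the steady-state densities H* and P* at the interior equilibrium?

H* ≈ 45.7, P* ≈ 41.7

From dP/dt = 0 with P > 0: 0.0021H* = 0.096, so H* = 45.7.
Substitute into dH/dt = 0: 0.63(1 - 45.7/130) = 0.0098P*.
The bracket is 0.648, giving P* = 0.408/0.0098 = 41.7.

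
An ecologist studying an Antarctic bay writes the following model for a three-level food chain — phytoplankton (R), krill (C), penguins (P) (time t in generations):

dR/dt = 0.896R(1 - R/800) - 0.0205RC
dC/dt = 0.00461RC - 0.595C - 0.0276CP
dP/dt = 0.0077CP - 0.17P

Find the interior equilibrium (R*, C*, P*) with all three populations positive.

R* ≈ 396, C* ≈ 22.1, P* ≈ 44.6

From dP/dt = 0: 0.0077C* = 0.17, so C* = 22.1.
From dR/dt = 0: 0.896(1 - R*/800) = 0.0205·22.1, giving R* = 800·(1 - 0.505) = 396.
From dC/dt = 0: 0.00461·396 - 0.595 = 0.0276P*, so P* = 1.23/0.0276 = 44.6.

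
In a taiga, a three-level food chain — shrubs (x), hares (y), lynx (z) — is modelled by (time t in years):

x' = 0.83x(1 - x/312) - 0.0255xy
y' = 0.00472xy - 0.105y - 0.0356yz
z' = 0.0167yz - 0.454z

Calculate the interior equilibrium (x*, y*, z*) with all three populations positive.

From dz/dt = 0: 0.0167y* = 0.454, so y* = 27.2.
From dx/dt = 0: 0.83(1 - x*/312) = 0.0255·27.2, giving x* = 312·(1 - 0.835) = 51.4.
From dy/dt = 0: 0.00472·51.4 - 0.105 = 0.0356z*, so z* = 0.138/0.0356 = 3.87.

x* ≈ 51.4, y* ≈ 27.2, z* ≈ 3.87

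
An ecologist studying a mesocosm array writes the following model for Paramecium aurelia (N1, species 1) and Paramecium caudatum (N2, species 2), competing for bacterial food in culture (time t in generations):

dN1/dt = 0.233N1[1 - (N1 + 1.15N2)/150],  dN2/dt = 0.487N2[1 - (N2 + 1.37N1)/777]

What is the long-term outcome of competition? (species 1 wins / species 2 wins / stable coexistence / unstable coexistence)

species 2 excludes species 1

Compare the nullcline intercepts: K1/α12 = 150/1.15 = 130 < K2 = 777; K2/α21 = 777/1.37 = 567 > K1 = 150.
Since the inequalities point opposite ways, species 2 can invade but species 1 cannot.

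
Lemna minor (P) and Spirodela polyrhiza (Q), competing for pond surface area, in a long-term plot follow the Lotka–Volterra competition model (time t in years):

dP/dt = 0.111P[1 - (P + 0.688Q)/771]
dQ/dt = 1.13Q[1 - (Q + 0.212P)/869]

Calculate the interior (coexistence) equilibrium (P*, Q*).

Setting both brackets to zero gives the nullclines P + 0.688Q = 771 and 0.212P + Q = 869.
Substituting Q = 869 - 0.212P into the first: P(1 - 0.688·0.212) = 771 - 0.688·869.
So P* = 173/0.854 = 203, and then Q* = 869 - 0.212·203 = 826.

P* ≈ 203, Q* ≈ 826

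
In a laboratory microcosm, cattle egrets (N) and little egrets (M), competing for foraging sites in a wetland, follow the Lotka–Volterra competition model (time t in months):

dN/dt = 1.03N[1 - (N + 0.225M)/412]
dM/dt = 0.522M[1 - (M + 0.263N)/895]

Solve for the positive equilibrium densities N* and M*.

Setting both brackets to zero gives the nullclines N + 0.225M = 412 and 0.263N + M = 895.
Substituting M = 895 - 0.263N into the first: N(1 - 0.225·0.263) = 412 - 0.225·895.
So N* = 211/0.941 = 224, and then M* = 895 - 0.263·224 = 836.

N* ≈ 224, M* ≈ 836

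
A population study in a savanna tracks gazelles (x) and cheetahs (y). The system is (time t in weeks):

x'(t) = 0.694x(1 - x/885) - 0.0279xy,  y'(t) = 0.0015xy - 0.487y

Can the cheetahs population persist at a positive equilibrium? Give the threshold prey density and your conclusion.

Threshold x = 325; K > 325, so yes, the predator persists.

The predator equation gives dy/dt > 0 only when x > 0.487/0.0015 = 325.
Without the predator, x → K = 885. Since 885 > 325, the predator can invade and persist.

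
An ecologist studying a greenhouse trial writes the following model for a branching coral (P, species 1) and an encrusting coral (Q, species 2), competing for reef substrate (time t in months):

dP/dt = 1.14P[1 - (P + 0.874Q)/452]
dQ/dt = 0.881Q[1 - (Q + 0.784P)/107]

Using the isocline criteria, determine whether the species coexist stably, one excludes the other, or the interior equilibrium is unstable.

Compare the nullcline intercepts: K1/α12 = 452/0.874 = 517 > K2 = 107; K2/α21 = 107/0.784 = 136 < K1 = 452.
Since the inequalities point opposite ways, species 1 can invade but species 2 cannot.

species 1 excludes species 2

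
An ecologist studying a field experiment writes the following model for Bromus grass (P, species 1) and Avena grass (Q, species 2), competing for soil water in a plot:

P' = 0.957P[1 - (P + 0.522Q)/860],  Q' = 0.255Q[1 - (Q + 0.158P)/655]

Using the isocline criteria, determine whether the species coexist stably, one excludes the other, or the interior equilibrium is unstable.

stable coexistence

Compare the nullcline intercepts: K1/α12 = 860/0.522 = 1650 > K2 = 655; K2/α21 = 655/0.158 = 4150 > K1 = 860.
Since both inequalities hold, each species can invade when rare, so the interior equilibrium is stable.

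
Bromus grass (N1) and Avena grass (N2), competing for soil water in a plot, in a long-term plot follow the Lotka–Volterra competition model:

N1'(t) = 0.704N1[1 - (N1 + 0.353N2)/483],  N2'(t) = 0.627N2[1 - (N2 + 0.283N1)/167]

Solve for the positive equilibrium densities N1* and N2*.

N1* ≈ 471, N2* ≈ 33.7

Setting both brackets to zero gives the nullclines N1 + 0.353N2 = 483 and 0.283N1 + N2 = 167.
Substituting N2 = 167 - 0.283N1 into the first: N1(1 - 0.353·0.283) = 483 - 0.353·167.
So N1* = 424/0.9 = 471, and then N2* = 167 - 0.283·471 = 33.7.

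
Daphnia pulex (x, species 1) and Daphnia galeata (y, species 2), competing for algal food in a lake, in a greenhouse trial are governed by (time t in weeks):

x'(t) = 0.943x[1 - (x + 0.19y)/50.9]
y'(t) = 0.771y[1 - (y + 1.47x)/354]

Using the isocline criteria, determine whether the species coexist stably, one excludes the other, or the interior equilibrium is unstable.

Compare the nullcline intercepts: K1/α12 = 50.9/0.19 = 268 < K2 = 354; K2/α21 = 354/1.47 = 241 > K1 = 50.9.
Since the inequalities point opposite ways, species 2 can invade but species 1 cannot.

species 2 excludes species 1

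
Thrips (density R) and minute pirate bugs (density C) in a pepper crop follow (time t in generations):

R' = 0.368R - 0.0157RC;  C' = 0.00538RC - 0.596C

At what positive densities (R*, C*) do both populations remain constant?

Set dC/dt = 0 with C > 0: 0.00538R - 0.596 = 0, so R* = 0.596/0.00538 = 111.
Set dR/dt = 0 with R > 0: 0.368 - 0.0157C = 0, so C* = 0.368/0.0157 = 23.4.

R* ≈ 111, C* ≈ 23.4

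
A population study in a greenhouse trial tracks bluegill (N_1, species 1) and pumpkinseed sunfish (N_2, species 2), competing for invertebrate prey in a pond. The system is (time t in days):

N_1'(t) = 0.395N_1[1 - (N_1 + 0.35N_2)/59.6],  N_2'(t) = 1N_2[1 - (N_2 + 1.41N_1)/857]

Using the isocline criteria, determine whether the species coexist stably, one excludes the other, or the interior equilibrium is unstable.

Compare the nullcline intercepts: K1/α12 = 59.6/0.35 = 170 < K2 = 857; K2/α21 = 857/1.41 = 608 > K1 = 59.6.
Since the inequalities point opposite ways, species 2 can invade but species 1 cannot.

species 2 excludes species 1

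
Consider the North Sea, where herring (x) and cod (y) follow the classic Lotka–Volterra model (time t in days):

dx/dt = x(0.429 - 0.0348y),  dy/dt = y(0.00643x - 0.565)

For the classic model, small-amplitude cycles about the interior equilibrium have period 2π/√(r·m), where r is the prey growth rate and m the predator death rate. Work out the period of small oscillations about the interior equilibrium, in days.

T ≈ 12.8 days

Here r = 0.429 and m = 0.565, so r·m = 0.242.
ω = √0.242 = 0.492 per day, hence T = 2π/ω ≈ 12.8 days.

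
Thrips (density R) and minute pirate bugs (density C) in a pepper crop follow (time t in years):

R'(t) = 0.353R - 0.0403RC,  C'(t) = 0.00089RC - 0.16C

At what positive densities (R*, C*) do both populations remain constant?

R* ≈ 180, C* ≈ 8.76

Set dC/dt = 0 with C > 0: 0.00089R - 0.16 = 0, so R* = 0.16/0.00089 = 180.
Set dR/dt = 0 with R > 0: 0.353 - 0.0403C = 0, so C* = 0.353/0.0403 = 8.76.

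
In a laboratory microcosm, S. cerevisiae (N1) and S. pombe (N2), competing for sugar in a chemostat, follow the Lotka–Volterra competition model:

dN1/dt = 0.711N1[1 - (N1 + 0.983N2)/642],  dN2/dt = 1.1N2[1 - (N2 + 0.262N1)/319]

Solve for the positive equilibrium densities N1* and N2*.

Setting both brackets to zero gives the nullclines N1 + 0.983N2 = 642 and 0.262N1 + N2 = 319.
Substituting N2 = 319 - 0.262N1 into the first: N1(1 - 0.983·0.262) = 642 - 0.983·319.
So N1* = 328/0.742 = 442, and then N2* = 319 - 0.262·442 = 203.

N1* ≈ 442, N2* ≈ 203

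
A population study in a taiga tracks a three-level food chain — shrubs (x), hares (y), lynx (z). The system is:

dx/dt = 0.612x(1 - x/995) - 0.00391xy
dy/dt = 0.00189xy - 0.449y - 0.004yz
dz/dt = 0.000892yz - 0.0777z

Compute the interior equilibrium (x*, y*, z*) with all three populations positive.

From dz/dt = 0: 0.000892y* = 0.0777, so y* = 87.1.
From dx/dt = 0: 0.612(1 - x*/995) = 0.00391·87.1, giving x* = 995·(1 - 0.557) = 441.
From dy/dt = 0: 0.00189·441 - 0.449 = 0.004z*, so z* = 0.385/0.004 = 96.2.

x* ≈ 441, y* ≈ 87.1, z* ≈ 96.2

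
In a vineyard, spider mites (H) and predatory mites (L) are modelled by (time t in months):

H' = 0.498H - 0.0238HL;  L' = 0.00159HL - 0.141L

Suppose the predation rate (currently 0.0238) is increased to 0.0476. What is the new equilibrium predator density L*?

At the interior fixed point, setting dH/dt = 0 with H > 0 fixes L* = (prey growth rate)/(HL coefficient) — independent of the other coefficients.
With the change, L* = 0.498/0.0476 = 10.5; it falls from 20.9.

L* ≈ 10.5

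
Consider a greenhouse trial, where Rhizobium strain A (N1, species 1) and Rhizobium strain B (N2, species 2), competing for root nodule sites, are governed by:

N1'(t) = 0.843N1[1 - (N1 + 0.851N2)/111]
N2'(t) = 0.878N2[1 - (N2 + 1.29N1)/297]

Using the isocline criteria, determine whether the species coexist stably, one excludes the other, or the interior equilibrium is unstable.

Compare the nullcline intercepts: K1/α12 = 111/0.851 = 130 < K2 = 297; K2/α21 = 297/1.29 = 230 > K1 = 111.
Since the inequalities point opposite ways, species 2 can invade but species 1 cannot.

species 2 excludes species 1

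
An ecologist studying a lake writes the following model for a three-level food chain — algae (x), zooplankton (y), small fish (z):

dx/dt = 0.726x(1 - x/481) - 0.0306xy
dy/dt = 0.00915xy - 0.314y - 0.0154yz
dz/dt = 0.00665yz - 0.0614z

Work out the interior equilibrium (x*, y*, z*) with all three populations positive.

From dz/dt = 0: 0.00665y* = 0.0614, so y* = 9.23.
From dx/dt = 0: 0.726(1 - x*/481) = 0.0306·9.23, giving x* = 481·(1 - 0.389) = 294.
From dy/dt = 0: 0.00915·294 - 0.314 = 0.0154z*, so z* = 2.37/0.0154 = 154.

x* ≈ 294, y* ≈ 9.23, z* ≈ 154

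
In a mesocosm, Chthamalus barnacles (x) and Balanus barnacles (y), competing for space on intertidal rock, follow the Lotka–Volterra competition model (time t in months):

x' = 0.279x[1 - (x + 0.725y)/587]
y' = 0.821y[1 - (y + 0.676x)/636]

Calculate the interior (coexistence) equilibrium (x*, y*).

Setting both brackets to zero gives the nullclines x + 0.725y = 587 and 0.676x + y = 636.
Substituting y = 636 - 0.676x into the first: x(1 - 0.725·0.676) = 587 - 0.725·636.
So x* = 126/0.51 = 247, and then y* = 636 - 0.676·247 = 469.

x* ≈ 247, y* ≈ 469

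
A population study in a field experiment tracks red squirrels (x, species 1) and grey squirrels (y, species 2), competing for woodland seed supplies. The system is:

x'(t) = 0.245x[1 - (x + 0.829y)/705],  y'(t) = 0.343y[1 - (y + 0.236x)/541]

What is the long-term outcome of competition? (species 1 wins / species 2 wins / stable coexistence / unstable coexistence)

Compare the nullcline intercepts: K1/α12 = 705/0.829 = 850 > K2 = 541; K2/α21 = 541/0.236 = 2290 > K1 = 705.
Since both inequalities hold, each species can invade when rare, so the interior equilibrium is stable.

stable coexistence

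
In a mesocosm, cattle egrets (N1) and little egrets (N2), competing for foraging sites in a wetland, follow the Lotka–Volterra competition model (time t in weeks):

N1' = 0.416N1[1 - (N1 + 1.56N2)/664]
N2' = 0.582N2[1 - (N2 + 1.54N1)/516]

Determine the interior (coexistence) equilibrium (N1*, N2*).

Setting both brackets to zero gives the nullclines N1 + 1.56N2 = 664 and 1.54N1 + N2 = 516.
Substituting N2 = 516 - 1.54N1 into the first: N1(1 - 1.56·1.54) = 664 - 1.56·516.
So N1* = -141/-1.4 = 101, and then N2* = 516 - 1.54·101 = 361.

N1* ≈ 101, N2* ≈ 361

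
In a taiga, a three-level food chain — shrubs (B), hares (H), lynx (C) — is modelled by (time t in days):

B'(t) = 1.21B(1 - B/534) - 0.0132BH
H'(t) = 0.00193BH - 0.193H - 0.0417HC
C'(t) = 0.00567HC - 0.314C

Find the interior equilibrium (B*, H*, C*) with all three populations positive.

B* ≈ 211, H* ≈ 55.4, C* ≈ 5.16

From dC/dt = 0: 0.00567H* = 0.314, so H* = 55.4.
From dB/dt = 0: 1.21(1 - B*/534) = 0.0132·55.4, giving B* = 534·(1 - 0.604) = 211.
From dH/dt = 0: 0.00193·211 - 0.193 = 0.0417C*, so C* = 0.215/0.0417 = 5.16.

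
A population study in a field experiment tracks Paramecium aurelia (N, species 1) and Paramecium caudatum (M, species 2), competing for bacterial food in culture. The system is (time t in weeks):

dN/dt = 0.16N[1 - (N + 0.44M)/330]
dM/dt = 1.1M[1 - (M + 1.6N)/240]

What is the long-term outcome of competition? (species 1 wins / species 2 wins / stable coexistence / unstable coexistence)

Compare the nullcline intercepts: K1/α12 = 330/0.44 = 750 > K2 = 240; K2/α21 = 240/1.6 = 150 < K1 = 330.
Since the inequalities point opposite ways, species 1 can invade but species 2 cannot.

species 1 excludes species 2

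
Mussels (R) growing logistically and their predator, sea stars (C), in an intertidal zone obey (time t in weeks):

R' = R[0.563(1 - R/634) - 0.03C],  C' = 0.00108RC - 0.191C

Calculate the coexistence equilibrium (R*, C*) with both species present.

R* ≈ 177, C* ≈ 13.5

From dC/dt = 0 with C > 0: 0.00108R* = 0.191, so R* = 177.
Substitute into dR/dt = 0: 0.563(1 - 177/634) = 0.03C*.
The bracket is 0.721, giving C* = 0.406/0.03 = 13.5.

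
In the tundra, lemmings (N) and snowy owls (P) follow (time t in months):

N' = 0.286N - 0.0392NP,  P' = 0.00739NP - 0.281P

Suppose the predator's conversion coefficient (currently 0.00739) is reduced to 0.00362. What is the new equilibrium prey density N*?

At the interior fixed point, setting dP/dt = 0 with P > 0 fixes N* = (predator death rate)/(NP coefficient) — independent of the other coefficients.
With the change, N* = 0.281/0.00362 = 77.6; it rises from 38.

N* ≈ 77.6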